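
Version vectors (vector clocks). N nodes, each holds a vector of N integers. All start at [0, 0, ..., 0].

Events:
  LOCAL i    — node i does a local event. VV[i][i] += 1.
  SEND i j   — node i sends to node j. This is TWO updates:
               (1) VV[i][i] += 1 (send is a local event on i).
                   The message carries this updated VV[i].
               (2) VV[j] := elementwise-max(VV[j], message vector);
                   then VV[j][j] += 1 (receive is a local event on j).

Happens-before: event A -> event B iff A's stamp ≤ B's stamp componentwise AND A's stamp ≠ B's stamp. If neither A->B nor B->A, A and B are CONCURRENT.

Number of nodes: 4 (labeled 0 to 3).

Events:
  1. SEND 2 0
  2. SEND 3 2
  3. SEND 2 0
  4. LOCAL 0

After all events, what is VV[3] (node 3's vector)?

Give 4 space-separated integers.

Initial: VV[0]=[0, 0, 0, 0]
Initial: VV[1]=[0, 0, 0, 0]
Initial: VV[2]=[0, 0, 0, 0]
Initial: VV[3]=[0, 0, 0, 0]
Event 1: SEND 2->0: VV[2][2]++ -> VV[2]=[0, 0, 1, 0], msg_vec=[0, 0, 1, 0]; VV[0]=max(VV[0],msg_vec) then VV[0][0]++ -> VV[0]=[1, 0, 1, 0]
Event 2: SEND 3->2: VV[3][3]++ -> VV[3]=[0, 0, 0, 1], msg_vec=[0, 0, 0, 1]; VV[2]=max(VV[2],msg_vec) then VV[2][2]++ -> VV[2]=[0, 0, 2, 1]
Event 3: SEND 2->0: VV[2][2]++ -> VV[2]=[0, 0, 3, 1], msg_vec=[0, 0, 3, 1]; VV[0]=max(VV[0],msg_vec) then VV[0][0]++ -> VV[0]=[2, 0, 3, 1]
Event 4: LOCAL 0: VV[0][0]++ -> VV[0]=[3, 0, 3, 1]
Final vectors: VV[0]=[3, 0, 3, 1]; VV[1]=[0, 0, 0, 0]; VV[2]=[0, 0, 3, 1]; VV[3]=[0, 0, 0, 1]

Answer: 0 0 0 1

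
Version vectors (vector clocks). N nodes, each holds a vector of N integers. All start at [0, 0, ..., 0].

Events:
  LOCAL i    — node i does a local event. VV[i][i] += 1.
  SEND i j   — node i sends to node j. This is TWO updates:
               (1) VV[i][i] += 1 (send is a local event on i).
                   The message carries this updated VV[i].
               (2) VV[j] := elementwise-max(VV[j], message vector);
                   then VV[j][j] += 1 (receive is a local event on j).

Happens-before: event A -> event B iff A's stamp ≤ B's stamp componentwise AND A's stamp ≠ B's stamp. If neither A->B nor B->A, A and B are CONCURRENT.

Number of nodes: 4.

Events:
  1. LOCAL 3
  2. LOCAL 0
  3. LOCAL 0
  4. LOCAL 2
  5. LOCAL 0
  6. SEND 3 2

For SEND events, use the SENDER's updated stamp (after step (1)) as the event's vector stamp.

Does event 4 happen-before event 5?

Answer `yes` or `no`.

Initial: VV[0]=[0, 0, 0, 0]
Initial: VV[1]=[0, 0, 0, 0]
Initial: VV[2]=[0, 0, 0, 0]
Initial: VV[3]=[0, 0, 0, 0]
Event 1: LOCAL 3: VV[3][3]++ -> VV[3]=[0, 0, 0, 1]
Event 2: LOCAL 0: VV[0][0]++ -> VV[0]=[1, 0, 0, 0]
Event 3: LOCAL 0: VV[0][0]++ -> VV[0]=[2, 0, 0, 0]
Event 4: LOCAL 2: VV[2][2]++ -> VV[2]=[0, 0, 1, 0]
Event 5: LOCAL 0: VV[0][0]++ -> VV[0]=[3, 0, 0, 0]
Event 6: SEND 3->2: VV[3][3]++ -> VV[3]=[0, 0, 0, 2], msg_vec=[0, 0, 0, 2]; VV[2]=max(VV[2],msg_vec) then VV[2][2]++ -> VV[2]=[0, 0, 2, 2]
Event 4 stamp: [0, 0, 1, 0]
Event 5 stamp: [3, 0, 0, 0]
[0, 0, 1, 0] <= [3, 0, 0, 0]? False. Equal? False. Happens-before: False

Answer: no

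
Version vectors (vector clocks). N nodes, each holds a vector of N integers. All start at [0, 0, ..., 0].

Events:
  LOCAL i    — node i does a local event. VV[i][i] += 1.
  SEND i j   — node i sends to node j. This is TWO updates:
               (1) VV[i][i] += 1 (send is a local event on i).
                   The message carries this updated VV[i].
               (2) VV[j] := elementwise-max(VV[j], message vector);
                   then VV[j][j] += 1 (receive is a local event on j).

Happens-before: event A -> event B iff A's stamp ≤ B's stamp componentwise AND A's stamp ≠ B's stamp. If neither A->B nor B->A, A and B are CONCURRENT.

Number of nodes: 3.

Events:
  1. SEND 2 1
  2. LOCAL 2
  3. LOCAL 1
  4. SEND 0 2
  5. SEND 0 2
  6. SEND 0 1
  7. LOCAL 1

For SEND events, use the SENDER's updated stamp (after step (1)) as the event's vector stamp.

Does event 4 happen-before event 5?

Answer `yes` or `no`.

Initial: VV[0]=[0, 0, 0]
Initial: VV[1]=[0, 0, 0]
Initial: VV[2]=[0, 0, 0]
Event 1: SEND 2->1: VV[2][2]++ -> VV[2]=[0, 0, 1], msg_vec=[0, 0, 1]; VV[1]=max(VV[1],msg_vec) then VV[1][1]++ -> VV[1]=[0, 1, 1]
Event 2: LOCAL 2: VV[2][2]++ -> VV[2]=[0, 0, 2]
Event 3: LOCAL 1: VV[1][1]++ -> VV[1]=[0, 2, 1]
Event 4: SEND 0->2: VV[0][0]++ -> VV[0]=[1, 0, 0], msg_vec=[1, 0, 0]; VV[2]=max(VV[2],msg_vec) then VV[2][2]++ -> VV[2]=[1, 0, 3]
Event 5: SEND 0->2: VV[0][0]++ -> VV[0]=[2, 0, 0], msg_vec=[2, 0, 0]; VV[2]=max(VV[2],msg_vec) then VV[2][2]++ -> VV[2]=[2, 0, 4]
Event 6: SEND 0->1: VV[0][0]++ -> VV[0]=[3, 0, 0], msg_vec=[3, 0, 0]; VV[1]=max(VV[1],msg_vec) then VV[1][1]++ -> VV[1]=[3, 3, 1]
Event 7: LOCAL 1: VV[1][1]++ -> VV[1]=[3, 4, 1]
Event 4 stamp: [1, 0, 0]
Event 5 stamp: [2, 0, 0]
[1, 0, 0] <= [2, 0, 0]? True. Equal? False. Happens-before: True

Answer: yes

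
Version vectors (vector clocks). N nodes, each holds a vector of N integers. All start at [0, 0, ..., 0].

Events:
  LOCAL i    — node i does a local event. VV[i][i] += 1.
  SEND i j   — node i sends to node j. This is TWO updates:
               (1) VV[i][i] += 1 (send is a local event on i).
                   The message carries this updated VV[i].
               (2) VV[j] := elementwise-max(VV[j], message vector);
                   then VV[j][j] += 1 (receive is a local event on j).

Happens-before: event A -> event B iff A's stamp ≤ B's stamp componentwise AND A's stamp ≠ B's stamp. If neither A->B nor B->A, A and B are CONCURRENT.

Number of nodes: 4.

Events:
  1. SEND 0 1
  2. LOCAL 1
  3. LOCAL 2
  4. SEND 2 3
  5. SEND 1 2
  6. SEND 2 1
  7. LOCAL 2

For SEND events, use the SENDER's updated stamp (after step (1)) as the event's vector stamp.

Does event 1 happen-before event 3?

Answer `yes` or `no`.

Initial: VV[0]=[0, 0, 0, 0]
Initial: VV[1]=[0, 0, 0, 0]
Initial: VV[2]=[0, 0, 0, 0]
Initial: VV[3]=[0, 0, 0, 0]
Event 1: SEND 0->1: VV[0][0]++ -> VV[0]=[1, 0, 0, 0], msg_vec=[1, 0, 0, 0]; VV[1]=max(VV[1],msg_vec) then VV[1][1]++ -> VV[1]=[1, 1, 0, 0]
Event 2: LOCAL 1: VV[1][1]++ -> VV[1]=[1, 2, 0, 0]
Event 3: LOCAL 2: VV[2][2]++ -> VV[2]=[0, 0, 1, 0]
Event 4: SEND 2->3: VV[2][2]++ -> VV[2]=[0, 0, 2, 0], msg_vec=[0, 0, 2, 0]; VV[3]=max(VV[3],msg_vec) then VV[3][3]++ -> VV[3]=[0, 0, 2, 1]
Event 5: SEND 1->2: VV[1][1]++ -> VV[1]=[1, 3, 0, 0], msg_vec=[1, 3, 0, 0]; VV[2]=max(VV[2],msg_vec) then VV[2][2]++ -> VV[2]=[1, 3, 3, 0]
Event 6: SEND 2->1: VV[2][2]++ -> VV[2]=[1, 3, 4, 0], msg_vec=[1, 3, 4, 0]; VV[1]=max(VV[1],msg_vec) then VV[1][1]++ -> VV[1]=[1, 4, 4, 0]
Event 7: LOCAL 2: VV[2][2]++ -> VV[2]=[1, 3, 5, 0]
Event 1 stamp: [1, 0, 0, 0]
Event 3 stamp: [0, 0, 1, 0]
[1, 0, 0, 0] <= [0, 0, 1, 0]? False. Equal? False. Happens-before: False

Answer: no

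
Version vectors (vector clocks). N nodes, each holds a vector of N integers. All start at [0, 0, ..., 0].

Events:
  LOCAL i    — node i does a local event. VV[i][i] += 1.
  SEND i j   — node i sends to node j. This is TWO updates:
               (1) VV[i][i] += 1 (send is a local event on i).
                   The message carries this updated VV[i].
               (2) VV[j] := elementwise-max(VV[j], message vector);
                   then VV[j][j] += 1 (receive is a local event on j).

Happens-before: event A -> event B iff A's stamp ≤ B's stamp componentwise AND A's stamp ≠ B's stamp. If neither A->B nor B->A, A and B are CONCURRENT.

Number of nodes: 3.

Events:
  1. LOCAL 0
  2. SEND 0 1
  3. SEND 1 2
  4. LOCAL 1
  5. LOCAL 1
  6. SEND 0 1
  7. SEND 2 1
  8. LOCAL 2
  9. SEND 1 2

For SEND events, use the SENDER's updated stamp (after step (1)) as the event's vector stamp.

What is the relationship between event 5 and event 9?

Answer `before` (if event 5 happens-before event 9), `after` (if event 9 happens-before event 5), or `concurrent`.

Answer: before

Derivation:
Initial: VV[0]=[0, 0, 0]
Initial: VV[1]=[0, 0, 0]
Initial: VV[2]=[0, 0, 0]
Event 1: LOCAL 0: VV[0][0]++ -> VV[0]=[1, 0, 0]
Event 2: SEND 0->1: VV[0][0]++ -> VV[0]=[2, 0, 0], msg_vec=[2, 0, 0]; VV[1]=max(VV[1],msg_vec) then VV[1][1]++ -> VV[1]=[2, 1, 0]
Event 3: SEND 1->2: VV[1][1]++ -> VV[1]=[2, 2, 0], msg_vec=[2, 2, 0]; VV[2]=max(VV[2],msg_vec) then VV[2][2]++ -> VV[2]=[2, 2, 1]
Event 4: LOCAL 1: VV[1][1]++ -> VV[1]=[2, 3, 0]
Event 5: LOCAL 1: VV[1][1]++ -> VV[1]=[2, 4, 0]
Event 6: SEND 0->1: VV[0][0]++ -> VV[0]=[3, 0, 0], msg_vec=[3, 0, 0]; VV[1]=max(VV[1],msg_vec) then VV[1][1]++ -> VV[1]=[3, 5, 0]
Event 7: SEND 2->1: VV[2][2]++ -> VV[2]=[2, 2, 2], msg_vec=[2, 2, 2]; VV[1]=max(VV[1],msg_vec) then VV[1][1]++ -> VV[1]=[3, 6, 2]
Event 8: LOCAL 2: VV[2][2]++ -> VV[2]=[2, 2, 3]
Event 9: SEND 1->2: VV[1][1]++ -> VV[1]=[3, 7, 2], msg_vec=[3, 7, 2]; VV[2]=max(VV[2],msg_vec) then VV[2][2]++ -> VV[2]=[3, 7, 4]
Event 5 stamp: [2, 4, 0]
Event 9 stamp: [3, 7, 2]
[2, 4, 0] <= [3, 7, 2]? True
[3, 7, 2] <= [2, 4, 0]? False
Relation: before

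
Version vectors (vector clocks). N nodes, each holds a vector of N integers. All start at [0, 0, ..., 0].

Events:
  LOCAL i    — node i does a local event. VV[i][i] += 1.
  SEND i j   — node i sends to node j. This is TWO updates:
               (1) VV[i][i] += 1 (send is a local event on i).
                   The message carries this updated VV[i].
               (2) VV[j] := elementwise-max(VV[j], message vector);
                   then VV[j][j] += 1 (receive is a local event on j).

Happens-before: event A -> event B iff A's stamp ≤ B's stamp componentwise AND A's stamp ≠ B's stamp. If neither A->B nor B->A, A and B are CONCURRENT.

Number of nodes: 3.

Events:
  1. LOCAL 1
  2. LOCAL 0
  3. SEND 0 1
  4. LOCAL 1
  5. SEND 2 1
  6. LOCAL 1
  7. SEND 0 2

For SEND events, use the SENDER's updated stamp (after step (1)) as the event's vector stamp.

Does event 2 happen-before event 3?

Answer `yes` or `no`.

Answer: yes

Derivation:
Initial: VV[0]=[0, 0, 0]
Initial: VV[1]=[0, 0, 0]
Initial: VV[2]=[0, 0, 0]
Event 1: LOCAL 1: VV[1][1]++ -> VV[1]=[0, 1, 0]
Event 2: LOCAL 0: VV[0][0]++ -> VV[0]=[1, 0, 0]
Event 3: SEND 0->1: VV[0][0]++ -> VV[0]=[2, 0, 0], msg_vec=[2, 0, 0]; VV[1]=max(VV[1],msg_vec) then VV[1][1]++ -> VV[1]=[2, 2, 0]
Event 4: LOCAL 1: VV[1][1]++ -> VV[1]=[2, 3, 0]
Event 5: SEND 2->1: VV[2][2]++ -> VV[2]=[0, 0, 1], msg_vec=[0, 0, 1]; VV[1]=max(VV[1],msg_vec) then VV[1][1]++ -> VV[1]=[2, 4, 1]
Event 6: LOCAL 1: VV[1][1]++ -> VV[1]=[2, 5, 1]
Event 7: SEND 0->2: VV[0][0]++ -> VV[0]=[3, 0, 0], msg_vec=[3, 0, 0]; VV[2]=max(VV[2],msg_vec) then VV[2][2]++ -> VV[2]=[3, 0, 2]
Event 2 stamp: [1, 0, 0]
Event 3 stamp: [2, 0, 0]
[1, 0, 0] <= [2, 0, 0]? True. Equal? False. Happens-before: True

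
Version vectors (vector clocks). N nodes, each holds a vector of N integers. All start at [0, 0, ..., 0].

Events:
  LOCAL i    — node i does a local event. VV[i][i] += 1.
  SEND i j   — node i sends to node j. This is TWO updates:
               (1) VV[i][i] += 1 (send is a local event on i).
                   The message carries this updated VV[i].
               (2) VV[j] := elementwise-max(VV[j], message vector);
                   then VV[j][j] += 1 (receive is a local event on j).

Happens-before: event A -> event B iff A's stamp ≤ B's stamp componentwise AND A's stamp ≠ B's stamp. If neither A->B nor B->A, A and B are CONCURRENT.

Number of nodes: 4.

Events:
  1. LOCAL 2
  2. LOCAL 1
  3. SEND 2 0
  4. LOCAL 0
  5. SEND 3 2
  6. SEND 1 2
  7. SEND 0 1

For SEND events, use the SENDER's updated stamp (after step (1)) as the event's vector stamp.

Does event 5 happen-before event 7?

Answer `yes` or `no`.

Initial: VV[0]=[0, 0, 0, 0]
Initial: VV[1]=[0, 0, 0, 0]
Initial: VV[2]=[0, 0, 0, 0]
Initial: VV[3]=[0, 0, 0, 0]
Event 1: LOCAL 2: VV[2][2]++ -> VV[2]=[0, 0, 1, 0]
Event 2: LOCAL 1: VV[1][1]++ -> VV[1]=[0, 1, 0, 0]
Event 3: SEND 2->0: VV[2][2]++ -> VV[2]=[0, 0, 2, 0], msg_vec=[0, 0, 2, 0]; VV[0]=max(VV[0],msg_vec) then VV[0][0]++ -> VV[0]=[1, 0, 2, 0]
Event 4: LOCAL 0: VV[0][0]++ -> VV[0]=[2, 0, 2, 0]
Event 5: SEND 3->2: VV[3][3]++ -> VV[3]=[0, 0, 0, 1], msg_vec=[0, 0, 0, 1]; VV[2]=max(VV[2],msg_vec) then VV[2][2]++ -> VV[2]=[0, 0, 3, 1]
Event 6: SEND 1->2: VV[1][1]++ -> VV[1]=[0, 2, 0, 0], msg_vec=[0, 2, 0, 0]; VV[2]=max(VV[2],msg_vec) then VV[2][2]++ -> VV[2]=[0, 2, 4, 1]
Event 7: SEND 0->1: VV[0][0]++ -> VV[0]=[3, 0, 2, 0], msg_vec=[3, 0, 2, 0]; VV[1]=max(VV[1],msg_vec) then VV[1][1]++ -> VV[1]=[3, 3, 2, 0]
Event 5 stamp: [0, 0, 0, 1]
Event 7 stamp: [3, 0, 2, 0]
[0, 0, 0, 1] <= [3, 0, 2, 0]? False. Equal? False. Happens-before: False

Answer: no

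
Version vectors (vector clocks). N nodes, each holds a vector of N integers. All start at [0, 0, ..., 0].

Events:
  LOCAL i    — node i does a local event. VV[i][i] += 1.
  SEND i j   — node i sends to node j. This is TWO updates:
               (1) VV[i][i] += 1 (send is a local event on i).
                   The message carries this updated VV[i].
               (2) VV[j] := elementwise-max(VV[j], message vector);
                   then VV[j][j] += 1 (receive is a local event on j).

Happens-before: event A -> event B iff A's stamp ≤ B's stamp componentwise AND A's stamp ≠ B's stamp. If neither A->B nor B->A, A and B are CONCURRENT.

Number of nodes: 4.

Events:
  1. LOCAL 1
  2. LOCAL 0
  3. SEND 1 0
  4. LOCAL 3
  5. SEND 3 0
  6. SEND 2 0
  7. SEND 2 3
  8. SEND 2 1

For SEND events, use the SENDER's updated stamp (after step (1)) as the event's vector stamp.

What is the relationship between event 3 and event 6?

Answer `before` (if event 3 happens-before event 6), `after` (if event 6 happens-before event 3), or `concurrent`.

Initial: VV[0]=[0, 0, 0, 0]
Initial: VV[1]=[0, 0, 0, 0]
Initial: VV[2]=[0, 0, 0, 0]
Initial: VV[3]=[0, 0, 0, 0]
Event 1: LOCAL 1: VV[1][1]++ -> VV[1]=[0, 1, 0, 0]
Event 2: LOCAL 0: VV[0][0]++ -> VV[0]=[1, 0, 0, 0]
Event 3: SEND 1->0: VV[1][1]++ -> VV[1]=[0, 2, 0, 0], msg_vec=[0, 2, 0, 0]; VV[0]=max(VV[0],msg_vec) then VV[0][0]++ -> VV[0]=[2, 2, 0, 0]
Event 4: LOCAL 3: VV[3][3]++ -> VV[3]=[0, 0, 0, 1]
Event 5: SEND 3->0: VV[3][3]++ -> VV[3]=[0, 0, 0, 2], msg_vec=[0, 0, 0, 2]; VV[0]=max(VV[0],msg_vec) then VV[0][0]++ -> VV[0]=[3, 2, 0, 2]
Event 6: SEND 2->0: VV[2][2]++ -> VV[2]=[0, 0, 1, 0], msg_vec=[0, 0, 1, 0]; VV[0]=max(VV[0],msg_vec) then VV[0][0]++ -> VV[0]=[4, 2, 1, 2]
Event 7: SEND 2->3: VV[2][2]++ -> VV[2]=[0, 0, 2, 0], msg_vec=[0, 0, 2, 0]; VV[3]=max(VV[3],msg_vec) then VV[3][3]++ -> VV[3]=[0, 0, 2, 3]
Event 8: SEND 2->1: VV[2][2]++ -> VV[2]=[0, 0, 3, 0], msg_vec=[0, 0, 3, 0]; VV[1]=max(VV[1],msg_vec) then VV[1][1]++ -> VV[1]=[0, 3, 3, 0]
Event 3 stamp: [0, 2, 0, 0]
Event 6 stamp: [0, 0, 1, 0]
[0, 2, 0, 0] <= [0, 0, 1, 0]? False
[0, 0, 1, 0] <= [0, 2, 0, 0]? False
Relation: concurrent

Answer: concurrent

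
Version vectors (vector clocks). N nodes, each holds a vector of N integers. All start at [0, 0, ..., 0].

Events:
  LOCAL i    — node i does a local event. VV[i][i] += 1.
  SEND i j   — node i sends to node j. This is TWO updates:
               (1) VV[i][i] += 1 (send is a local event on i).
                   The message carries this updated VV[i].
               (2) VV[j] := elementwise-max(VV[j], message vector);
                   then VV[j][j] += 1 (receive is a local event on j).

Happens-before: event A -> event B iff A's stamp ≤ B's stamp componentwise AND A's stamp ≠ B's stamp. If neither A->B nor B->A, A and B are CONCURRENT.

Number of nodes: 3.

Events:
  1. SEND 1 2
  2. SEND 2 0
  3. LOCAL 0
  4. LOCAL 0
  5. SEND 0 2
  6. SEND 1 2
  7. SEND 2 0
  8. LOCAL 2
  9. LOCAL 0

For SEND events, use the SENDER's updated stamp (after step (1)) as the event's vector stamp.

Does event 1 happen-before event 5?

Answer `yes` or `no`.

Answer: yes

Derivation:
Initial: VV[0]=[0, 0, 0]
Initial: VV[1]=[0, 0, 0]
Initial: VV[2]=[0, 0, 0]
Event 1: SEND 1->2: VV[1][1]++ -> VV[1]=[0, 1, 0], msg_vec=[0, 1, 0]; VV[2]=max(VV[2],msg_vec) then VV[2][2]++ -> VV[2]=[0, 1, 1]
Event 2: SEND 2->0: VV[2][2]++ -> VV[2]=[0, 1, 2], msg_vec=[0, 1, 2]; VV[0]=max(VV[0],msg_vec) then VV[0][0]++ -> VV[0]=[1, 1, 2]
Event 3: LOCAL 0: VV[0][0]++ -> VV[0]=[2, 1, 2]
Event 4: LOCAL 0: VV[0][0]++ -> VV[0]=[3, 1, 2]
Event 5: SEND 0->2: VV[0][0]++ -> VV[0]=[4, 1, 2], msg_vec=[4, 1, 2]; VV[2]=max(VV[2],msg_vec) then VV[2][2]++ -> VV[2]=[4, 1, 3]
Event 6: SEND 1->2: VV[1][1]++ -> VV[1]=[0, 2, 0], msg_vec=[0, 2, 0]; VV[2]=max(VV[2],msg_vec) then VV[2][2]++ -> VV[2]=[4, 2, 4]
Event 7: SEND 2->0: VV[2][2]++ -> VV[2]=[4, 2, 5], msg_vec=[4, 2, 5]; VV[0]=max(VV[0],msg_vec) then VV[0][0]++ -> VV[0]=[5, 2, 5]
Event 8: LOCAL 2: VV[2][2]++ -> VV[2]=[4, 2, 6]
Event 9: LOCAL 0: VV[0][0]++ -> VV[0]=[6, 2, 5]
Event 1 stamp: [0, 1, 0]
Event 5 stamp: [4, 1, 2]
[0, 1, 0] <= [4, 1, 2]? True. Equal? False. Happens-before: True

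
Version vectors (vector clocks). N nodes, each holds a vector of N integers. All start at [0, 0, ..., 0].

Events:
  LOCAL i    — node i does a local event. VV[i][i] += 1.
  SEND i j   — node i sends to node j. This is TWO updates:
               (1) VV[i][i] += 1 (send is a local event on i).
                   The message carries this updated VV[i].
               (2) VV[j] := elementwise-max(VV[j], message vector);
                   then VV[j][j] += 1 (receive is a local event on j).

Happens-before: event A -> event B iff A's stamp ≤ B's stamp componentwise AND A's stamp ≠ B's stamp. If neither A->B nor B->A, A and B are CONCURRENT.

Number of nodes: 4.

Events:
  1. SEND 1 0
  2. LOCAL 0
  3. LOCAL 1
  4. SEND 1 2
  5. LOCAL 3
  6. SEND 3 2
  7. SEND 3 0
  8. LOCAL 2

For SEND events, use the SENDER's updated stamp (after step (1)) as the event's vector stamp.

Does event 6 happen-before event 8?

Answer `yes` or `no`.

Answer: yes

Derivation:
Initial: VV[0]=[0, 0, 0, 0]
Initial: VV[1]=[0, 0, 0, 0]
Initial: VV[2]=[0, 0, 0, 0]
Initial: VV[3]=[0, 0, 0, 0]
Event 1: SEND 1->0: VV[1][1]++ -> VV[1]=[0, 1, 0, 0], msg_vec=[0, 1, 0, 0]; VV[0]=max(VV[0],msg_vec) then VV[0][0]++ -> VV[0]=[1, 1, 0, 0]
Event 2: LOCAL 0: VV[0][0]++ -> VV[0]=[2, 1, 0, 0]
Event 3: LOCAL 1: VV[1][1]++ -> VV[1]=[0, 2, 0, 0]
Event 4: SEND 1->2: VV[1][1]++ -> VV[1]=[0, 3, 0, 0], msg_vec=[0, 3, 0, 0]; VV[2]=max(VV[2],msg_vec) then VV[2][2]++ -> VV[2]=[0, 3, 1, 0]
Event 5: LOCAL 3: VV[3][3]++ -> VV[3]=[0, 0, 0, 1]
Event 6: SEND 3->2: VV[3][3]++ -> VV[3]=[0, 0, 0, 2], msg_vec=[0, 0, 0, 2]; VV[2]=max(VV[2],msg_vec) then VV[2][2]++ -> VV[2]=[0, 3, 2, 2]
Event 7: SEND 3->0: VV[3][3]++ -> VV[3]=[0, 0, 0, 3], msg_vec=[0, 0, 0, 3]; VV[0]=max(VV[0],msg_vec) then VV[0][0]++ -> VV[0]=[3, 1, 0, 3]
Event 8: LOCAL 2: VV[2][2]++ -> VV[2]=[0, 3, 3, 2]
Event 6 stamp: [0, 0, 0, 2]
Event 8 stamp: [0, 3, 3, 2]
[0, 0, 0, 2] <= [0, 3, 3, 2]? True. Equal? False. Happens-before: True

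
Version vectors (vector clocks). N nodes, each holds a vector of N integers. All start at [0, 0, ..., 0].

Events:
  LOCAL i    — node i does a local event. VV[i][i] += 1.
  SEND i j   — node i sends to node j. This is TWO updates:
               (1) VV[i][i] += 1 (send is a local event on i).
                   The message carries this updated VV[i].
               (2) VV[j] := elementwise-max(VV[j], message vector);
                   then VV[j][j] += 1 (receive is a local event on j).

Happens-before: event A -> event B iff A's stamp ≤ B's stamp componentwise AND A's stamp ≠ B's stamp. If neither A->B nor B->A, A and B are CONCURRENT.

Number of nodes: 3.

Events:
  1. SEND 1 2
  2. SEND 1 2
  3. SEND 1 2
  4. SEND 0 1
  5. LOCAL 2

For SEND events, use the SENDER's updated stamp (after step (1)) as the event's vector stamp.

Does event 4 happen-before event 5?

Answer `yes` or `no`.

Answer: no

Derivation:
Initial: VV[0]=[0, 0, 0]
Initial: VV[1]=[0, 0, 0]
Initial: VV[2]=[0, 0, 0]
Event 1: SEND 1->2: VV[1][1]++ -> VV[1]=[0, 1, 0], msg_vec=[0, 1, 0]; VV[2]=max(VV[2],msg_vec) then VV[2][2]++ -> VV[2]=[0, 1, 1]
Event 2: SEND 1->2: VV[1][1]++ -> VV[1]=[0, 2, 0], msg_vec=[0, 2, 0]; VV[2]=max(VV[2],msg_vec) then VV[2][2]++ -> VV[2]=[0, 2, 2]
Event 3: SEND 1->2: VV[1][1]++ -> VV[1]=[0, 3, 0], msg_vec=[0, 3, 0]; VV[2]=max(VV[2],msg_vec) then VV[2][2]++ -> VV[2]=[0, 3, 3]
Event 4: SEND 0->1: VV[0][0]++ -> VV[0]=[1, 0, 0], msg_vec=[1, 0, 0]; VV[1]=max(VV[1],msg_vec) then VV[1][1]++ -> VV[1]=[1, 4, 0]
Event 5: LOCAL 2: VV[2][2]++ -> VV[2]=[0, 3, 4]
Event 4 stamp: [1, 0, 0]
Event 5 stamp: [0, 3, 4]
[1, 0, 0] <= [0, 3, 4]? False. Equal? False. Happens-before: False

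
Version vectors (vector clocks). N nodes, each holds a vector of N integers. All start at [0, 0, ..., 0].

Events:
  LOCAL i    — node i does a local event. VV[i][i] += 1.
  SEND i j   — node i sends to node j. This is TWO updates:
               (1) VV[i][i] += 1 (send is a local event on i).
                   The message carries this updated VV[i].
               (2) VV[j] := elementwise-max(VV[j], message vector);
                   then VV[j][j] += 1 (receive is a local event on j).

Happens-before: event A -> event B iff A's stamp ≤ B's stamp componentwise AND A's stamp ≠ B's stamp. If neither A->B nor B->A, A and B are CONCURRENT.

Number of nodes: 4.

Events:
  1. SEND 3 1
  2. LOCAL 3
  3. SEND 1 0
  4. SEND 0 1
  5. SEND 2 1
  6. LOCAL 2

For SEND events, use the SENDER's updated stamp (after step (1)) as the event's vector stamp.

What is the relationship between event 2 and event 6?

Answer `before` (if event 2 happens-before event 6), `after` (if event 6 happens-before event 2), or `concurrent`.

Answer: concurrent

Derivation:
Initial: VV[0]=[0, 0, 0, 0]
Initial: VV[1]=[0, 0, 0, 0]
Initial: VV[2]=[0, 0, 0, 0]
Initial: VV[3]=[0, 0, 0, 0]
Event 1: SEND 3->1: VV[3][3]++ -> VV[3]=[0, 0, 0, 1], msg_vec=[0, 0, 0, 1]; VV[1]=max(VV[1],msg_vec) then VV[1][1]++ -> VV[1]=[0, 1, 0, 1]
Event 2: LOCAL 3: VV[3][3]++ -> VV[3]=[0, 0, 0, 2]
Event 3: SEND 1->0: VV[1][1]++ -> VV[1]=[0, 2, 0, 1], msg_vec=[0, 2, 0, 1]; VV[0]=max(VV[0],msg_vec) then VV[0][0]++ -> VV[0]=[1, 2, 0, 1]
Event 4: SEND 0->1: VV[0][0]++ -> VV[0]=[2, 2, 0, 1], msg_vec=[2, 2, 0, 1]; VV[1]=max(VV[1],msg_vec) then VV[1][1]++ -> VV[1]=[2, 3, 0, 1]
Event 5: SEND 2->1: VV[2][2]++ -> VV[2]=[0, 0, 1, 0], msg_vec=[0, 0, 1, 0]; VV[1]=max(VV[1],msg_vec) then VV[1][1]++ -> VV[1]=[2, 4, 1, 1]
Event 6: LOCAL 2: VV[2][2]++ -> VV[2]=[0, 0, 2, 0]
Event 2 stamp: [0, 0, 0, 2]
Event 6 stamp: [0, 0, 2, 0]
[0, 0, 0, 2] <= [0, 0, 2, 0]? False
[0, 0, 2, 0] <= [0, 0, 0, 2]? False
Relation: concurrent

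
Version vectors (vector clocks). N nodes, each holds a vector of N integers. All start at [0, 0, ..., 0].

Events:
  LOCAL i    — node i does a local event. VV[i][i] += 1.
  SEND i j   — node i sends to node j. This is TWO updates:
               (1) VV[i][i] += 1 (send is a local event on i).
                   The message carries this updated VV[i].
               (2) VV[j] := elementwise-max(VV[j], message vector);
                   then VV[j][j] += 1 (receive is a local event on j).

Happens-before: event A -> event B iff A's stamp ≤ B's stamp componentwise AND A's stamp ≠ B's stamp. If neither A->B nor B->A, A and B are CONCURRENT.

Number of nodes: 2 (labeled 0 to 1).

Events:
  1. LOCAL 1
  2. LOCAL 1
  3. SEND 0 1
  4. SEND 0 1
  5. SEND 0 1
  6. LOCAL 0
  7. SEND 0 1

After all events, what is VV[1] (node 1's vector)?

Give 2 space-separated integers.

Answer: 5 6

Derivation:
Initial: VV[0]=[0, 0]
Initial: VV[1]=[0, 0]
Event 1: LOCAL 1: VV[1][1]++ -> VV[1]=[0, 1]
Event 2: LOCAL 1: VV[1][1]++ -> VV[1]=[0, 2]
Event 3: SEND 0->1: VV[0][0]++ -> VV[0]=[1, 0], msg_vec=[1, 0]; VV[1]=max(VV[1],msg_vec) then VV[1][1]++ -> VV[1]=[1, 3]
Event 4: SEND 0->1: VV[0][0]++ -> VV[0]=[2, 0], msg_vec=[2, 0]; VV[1]=max(VV[1],msg_vec) then VV[1][1]++ -> VV[1]=[2, 4]
Event 5: SEND 0->1: VV[0][0]++ -> VV[0]=[3, 0], msg_vec=[3, 0]; VV[1]=max(VV[1],msg_vec) then VV[1][1]++ -> VV[1]=[3, 5]
Event 6: LOCAL 0: VV[0][0]++ -> VV[0]=[4, 0]
Event 7: SEND 0->1: VV[0][0]++ -> VV[0]=[5, 0], msg_vec=[5, 0]; VV[1]=max(VV[1],msg_vec) then VV[1][1]++ -> VV[1]=[5, 6]
Final vectors: VV[0]=[5, 0]; VV[1]=[5, 6]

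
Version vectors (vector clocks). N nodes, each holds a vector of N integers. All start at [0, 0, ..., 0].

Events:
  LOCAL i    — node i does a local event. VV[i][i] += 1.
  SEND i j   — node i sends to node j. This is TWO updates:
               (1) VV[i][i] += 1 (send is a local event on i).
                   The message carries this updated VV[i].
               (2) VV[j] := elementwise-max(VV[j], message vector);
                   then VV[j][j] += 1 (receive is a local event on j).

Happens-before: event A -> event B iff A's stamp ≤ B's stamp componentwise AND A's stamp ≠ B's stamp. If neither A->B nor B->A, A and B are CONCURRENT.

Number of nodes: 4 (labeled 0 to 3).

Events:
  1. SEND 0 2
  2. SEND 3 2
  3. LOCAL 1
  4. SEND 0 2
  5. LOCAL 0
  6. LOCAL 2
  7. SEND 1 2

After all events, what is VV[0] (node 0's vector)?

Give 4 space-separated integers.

Initial: VV[0]=[0, 0, 0, 0]
Initial: VV[1]=[0, 0, 0, 0]
Initial: VV[2]=[0, 0, 0, 0]
Initial: VV[3]=[0, 0, 0, 0]
Event 1: SEND 0->2: VV[0][0]++ -> VV[0]=[1, 0, 0, 0], msg_vec=[1, 0, 0, 0]; VV[2]=max(VV[2],msg_vec) then VV[2][2]++ -> VV[2]=[1, 0, 1, 0]
Event 2: SEND 3->2: VV[3][3]++ -> VV[3]=[0, 0, 0, 1], msg_vec=[0, 0, 0, 1]; VV[2]=max(VV[2],msg_vec) then VV[2][2]++ -> VV[2]=[1, 0, 2, 1]
Event 3: LOCAL 1: VV[1][1]++ -> VV[1]=[0, 1, 0, 0]
Event 4: SEND 0->2: VV[0][0]++ -> VV[0]=[2, 0, 0, 0], msg_vec=[2, 0, 0, 0]; VV[2]=max(VV[2],msg_vec) then VV[2][2]++ -> VV[2]=[2, 0, 3, 1]
Event 5: LOCAL 0: VV[0][0]++ -> VV[0]=[3, 0, 0, 0]
Event 6: LOCAL 2: VV[2][2]++ -> VV[2]=[2, 0, 4, 1]
Event 7: SEND 1->2: VV[1][1]++ -> VV[1]=[0, 2, 0, 0], msg_vec=[0, 2, 0, 0]; VV[2]=max(VV[2],msg_vec) then VV[2][2]++ -> VV[2]=[2, 2, 5, 1]
Final vectors: VV[0]=[3, 0, 0, 0]; VV[1]=[0, 2, 0, 0]; VV[2]=[2, 2, 5, 1]; VV[3]=[0, 0, 0, 1]

Answer: 3 0 0 0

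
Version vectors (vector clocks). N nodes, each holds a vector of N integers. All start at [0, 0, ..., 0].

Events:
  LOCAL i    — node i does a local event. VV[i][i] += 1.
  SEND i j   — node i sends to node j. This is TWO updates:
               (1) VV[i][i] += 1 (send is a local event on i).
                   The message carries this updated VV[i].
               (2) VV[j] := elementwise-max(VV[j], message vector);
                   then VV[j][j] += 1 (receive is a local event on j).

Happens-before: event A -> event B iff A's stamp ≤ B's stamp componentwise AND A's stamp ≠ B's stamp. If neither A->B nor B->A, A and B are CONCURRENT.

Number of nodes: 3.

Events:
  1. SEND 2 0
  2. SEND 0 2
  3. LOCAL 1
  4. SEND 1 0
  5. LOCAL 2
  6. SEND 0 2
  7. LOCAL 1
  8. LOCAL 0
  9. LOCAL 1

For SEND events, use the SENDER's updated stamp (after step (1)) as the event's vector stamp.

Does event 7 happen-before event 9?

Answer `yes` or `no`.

Initial: VV[0]=[0, 0, 0]
Initial: VV[1]=[0, 0, 0]
Initial: VV[2]=[0, 0, 0]
Event 1: SEND 2->0: VV[2][2]++ -> VV[2]=[0, 0, 1], msg_vec=[0, 0, 1]; VV[0]=max(VV[0],msg_vec) then VV[0][0]++ -> VV[0]=[1, 0, 1]
Event 2: SEND 0->2: VV[0][0]++ -> VV[0]=[2, 0, 1], msg_vec=[2, 0, 1]; VV[2]=max(VV[2],msg_vec) then VV[2][2]++ -> VV[2]=[2, 0, 2]
Event 3: LOCAL 1: VV[1][1]++ -> VV[1]=[0, 1, 0]
Event 4: SEND 1->0: VV[1][1]++ -> VV[1]=[0, 2, 0], msg_vec=[0, 2, 0]; VV[0]=max(VV[0],msg_vec) then VV[0][0]++ -> VV[0]=[3, 2, 1]
Event 5: LOCAL 2: VV[2][2]++ -> VV[2]=[2, 0, 3]
Event 6: SEND 0->2: VV[0][0]++ -> VV[0]=[4, 2, 1], msg_vec=[4, 2, 1]; VV[2]=max(VV[2],msg_vec) then VV[2][2]++ -> VV[2]=[4, 2, 4]
Event 7: LOCAL 1: VV[1][1]++ -> VV[1]=[0, 3, 0]
Event 8: LOCAL 0: VV[0][0]++ -> VV[0]=[5, 2, 1]
Event 9: LOCAL 1: VV[1][1]++ -> VV[1]=[0, 4, 0]
Event 7 stamp: [0, 3, 0]
Event 9 stamp: [0, 4, 0]
[0, 3, 0] <= [0, 4, 0]? True. Equal? False. Happens-before: True

Answer: yes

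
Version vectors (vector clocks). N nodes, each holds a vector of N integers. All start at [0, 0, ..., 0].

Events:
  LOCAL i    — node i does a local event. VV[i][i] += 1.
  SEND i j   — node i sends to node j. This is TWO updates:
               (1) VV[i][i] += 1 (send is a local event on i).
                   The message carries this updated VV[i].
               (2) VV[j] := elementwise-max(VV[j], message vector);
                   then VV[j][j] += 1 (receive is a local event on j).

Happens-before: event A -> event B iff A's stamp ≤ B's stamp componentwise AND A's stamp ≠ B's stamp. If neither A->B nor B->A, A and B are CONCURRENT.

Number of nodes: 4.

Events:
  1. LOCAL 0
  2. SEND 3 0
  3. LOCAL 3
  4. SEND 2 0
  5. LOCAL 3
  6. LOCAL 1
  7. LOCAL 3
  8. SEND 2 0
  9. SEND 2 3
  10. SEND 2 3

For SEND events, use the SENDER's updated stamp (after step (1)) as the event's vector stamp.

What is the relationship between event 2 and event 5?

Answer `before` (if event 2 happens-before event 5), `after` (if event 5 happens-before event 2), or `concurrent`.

Initial: VV[0]=[0, 0, 0, 0]
Initial: VV[1]=[0, 0, 0, 0]
Initial: VV[2]=[0, 0, 0, 0]
Initial: VV[3]=[0, 0, 0, 0]
Event 1: LOCAL 0: VV[0][0]++ -> VV[0]=[1, 0, 0, 0]
Event 2: SEND 3->0: VV[3][3]++ -> VV[3]=[0, 0, 0, 1], msg_vec=[0, 0, 0, 1]; VV[0]=max(VV[0],msg_vec) then VV[0][0]++ -> VV[0]=[2, 0, 0, 1]
Event 3: LOCAL 3: VV[3][3]++ -> VV[3]=[0, 0, 0, 2]
Event 4: SEND 2->0: VV[2][2]++ -> VV[2]=[0, 0, 1, 0], msg_vec=[0, 0, 1, 0]; VV[0]=max(VV[0],msg_vec) then VV[0][0]++ -> VV[0]=[3, 0, 1, 1]
Event 5: LOCAL 3: VV[3][3]++ -> VV[3]=[0, 0, 0, 3]
Event 6: LOCAL 1: VV[1][1]++ -> VV[1]=[0, 1, 0, 0]
Event 7: LOCAL 3: VV[3][3]++ -> VV[3]=[0, 0, 0, 4]
Event 8: SEND 2->0: VV[2][2]++ -> VV[2]=[0, 0, 2, 0], msg_vec=[0, 0, 2, 0]; VV[0]=max(VV[0],msg_vec) then VV[0][0]++ -> VV[0]=[4, 0, 2, 1]
Event 9: SEND 2->3: VV[2][2]++ -> VV[2]=[0, 0, 3, 0], msg_vec=[0, 0, 3, 0]; VV[3]=max(VV[3],msg_vec) then VV[3][3]++ -> VV[3]=[0, 0, 3, 5]
Event 10: SEND 2->3: VV[2][2]++ -> VV[2]=[0, 0, 4, 0], msg_vec=[0, 0, 4, 0]; VV[3]=max(VV[3],msg_vec) then VV[3][3]++ -> VV[3]=[0, 0, 4, 6]
Event 2 stamp: [0, 0, 0, 1]
Event 5 stamp: [0, 0, 0, 3]
[0, 0, 0, 1] <= [0, 0, 0, 3]? True
[0, 0, 0, 3] <= [0, 0, 0, 1]? False
Relation: before

Answer: before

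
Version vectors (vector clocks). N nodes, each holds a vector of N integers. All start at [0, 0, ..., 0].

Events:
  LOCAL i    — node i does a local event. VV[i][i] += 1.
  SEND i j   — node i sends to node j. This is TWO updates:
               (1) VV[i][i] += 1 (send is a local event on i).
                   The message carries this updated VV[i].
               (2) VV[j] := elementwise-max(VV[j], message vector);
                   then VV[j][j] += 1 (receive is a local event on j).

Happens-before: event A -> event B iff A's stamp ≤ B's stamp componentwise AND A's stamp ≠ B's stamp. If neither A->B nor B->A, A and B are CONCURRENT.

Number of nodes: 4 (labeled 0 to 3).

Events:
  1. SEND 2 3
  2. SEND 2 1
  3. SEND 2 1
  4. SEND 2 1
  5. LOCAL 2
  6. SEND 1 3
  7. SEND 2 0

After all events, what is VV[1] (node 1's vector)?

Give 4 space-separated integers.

Answer: 0 4 4 0

Derivation:
Initial: VV[0]=[0, 0, 0, 0]
Initial: VV[1]=[0, 0, 0, 0]
Initial: VV[2]=[0, 0, 0, 0]
Initial: VV[3]=[0, 0, 0, 0]
Event 1: SEND 2->3: VV[2][2]++ -> VV[2]=[0, 0, 1, 0], msg_vec=[0, 0, 1, 0]; VV[3]=max(VV[3],msg_vec) then VV[3][3]++ -> VV[3]=[0, 0, 1, 1]
Event 2: SEND 2->1: VV[2][2]++ -> VV[2]=[0, 0, 2, 0], msg_vec=[0, 0, 2, 0]; VV[1]=max(VV[1],msg_vec) then VV[1][1]++ -> VV[1]=[0, 1, 2, 0]
Event 3: SEND 2->1: VV[2][2]++ -> VV[2]=[0, 0, 3, 0], msg_vec=[0, 0, 3, 0]; VV[1]=max(VV[1],msg_vec) then VV[1][1]++ -> VV[1]=[0, 2, 3, 0]
Event 4: SEND 2->1: VV[2][2]++ -> VV[2]=[0, 0, 4, 0], msg_vec=[0, 0, 4, 0]; VV[1]=max(VV[1],msg_vec) then VV[1][1]++ -> VV[1]=[0, 3, 4, 0]
Event 5: LOCAL 2: VV[2][2]++ -> VV[2]=[0, 0, 5, 0]
Event 6: SEND 1->3: VV[1][1]++ -> VV[1]=[0, 4, 4, 0], msg_vec=[0, 4, 4, 0]; VV[3]=max(VV[3],msg_vec) then VV[3][3]++ -> VV[3]=[0, 4, 4, 2]
Event 7: SEND 2->0: VV[2][2]++ -> VV[2]=[0, 0, 6, 0], msg_vec=[0, 0, 6, 0]; VV[0]=max(VV[0],msg_vec) then VV[0][0]++ -> VV[0]=[1, 0, 6, 0]
Final vectors: VV[0]=[1, 0, 6, 0]; VV[1]=[0, 4, 4, 0]; VV[2]=[0, 0, 6, 0]; VV[3]=[0, 4, 4, 2]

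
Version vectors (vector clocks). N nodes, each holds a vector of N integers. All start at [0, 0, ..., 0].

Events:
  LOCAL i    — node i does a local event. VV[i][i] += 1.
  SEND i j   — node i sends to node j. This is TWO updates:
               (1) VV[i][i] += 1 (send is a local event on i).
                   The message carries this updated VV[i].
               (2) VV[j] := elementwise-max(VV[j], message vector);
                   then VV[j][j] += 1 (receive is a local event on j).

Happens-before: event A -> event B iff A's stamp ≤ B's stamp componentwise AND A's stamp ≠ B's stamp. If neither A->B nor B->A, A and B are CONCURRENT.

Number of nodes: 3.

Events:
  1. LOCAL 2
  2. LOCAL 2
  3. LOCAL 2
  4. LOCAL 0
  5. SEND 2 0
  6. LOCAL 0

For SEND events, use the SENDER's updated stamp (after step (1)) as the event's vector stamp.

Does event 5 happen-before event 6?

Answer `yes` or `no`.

Initial: VV[0]=[0, 0, 0]
Initial: VV[1]=[0, 0, 0]
Initial: VV[2]=[0, 0, 0]
Event 1: LOCAL 2: VV[2][2]++ -> VV[2]=[0, 0, 1]
Event 2: LOCAL 2: VV[2][2]++ -> VV[2]=[0, 0, 2]
Event 3: LOCAL 2: VV[2][2]++ -> VV[2]=[0, 0, 3]
Event 4: LOCAL 0: VV[0][0]++ -> VV[0]=[1, 0, 0]
Event 5: SEND 2->0: VV[2][2]++ -> VV[2]=[0, 0, 4], msg_vec=[0, 0, 4]; VV[0]=max(VV[0],msg_vec) then VV[0][0]++ -> VV[0]=[2, 0, 4]
Event 6: LOCAL 0: VV[0][0]++ -> VV[0]=[3, 0, 4]
Event 5 stamp: [0, 0, 4]
Event 6 stamp: [3, 0, 4]
[0, 0, 4] <= [3, 0, 4]? True. Equal? False. Happens-before: True

Answer: yes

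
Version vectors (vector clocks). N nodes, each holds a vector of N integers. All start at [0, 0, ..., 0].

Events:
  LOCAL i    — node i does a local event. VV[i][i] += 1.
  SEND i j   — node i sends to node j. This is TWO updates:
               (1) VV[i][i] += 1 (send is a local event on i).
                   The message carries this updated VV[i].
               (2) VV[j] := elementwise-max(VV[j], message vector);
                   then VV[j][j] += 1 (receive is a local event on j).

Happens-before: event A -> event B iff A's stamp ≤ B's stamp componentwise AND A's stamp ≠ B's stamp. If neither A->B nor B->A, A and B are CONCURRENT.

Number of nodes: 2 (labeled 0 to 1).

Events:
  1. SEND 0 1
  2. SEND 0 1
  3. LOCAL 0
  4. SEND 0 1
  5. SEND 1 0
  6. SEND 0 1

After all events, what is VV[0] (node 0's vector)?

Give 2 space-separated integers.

Answer: 6 4

Derivation:
Initial: VV[0]=[0, 0]
Initial: VV[1]=[0, 0]
Event 1: SEND 0->1: VV[0][0]++ -> VV[0]=[1, 0], msg_vec=[1, 0]; VV[1]=max(VV[1],msg_vec) then VV[1][1]++ -> VV[1]=[1, 1]
Event 2: SEND 0->1: VV[0][0]++ -> VV[0]=[2, 0], msg_vec=[2, 0]; VV[1]=max(VV[1],msg_vec) then VV[1][1]++ -> VV[1]=[2, 2]
Event 3: LOCAL 0: VV[0][0]++ -> VV[0]=[3, 0]
Event 4: SEND 0->1: VV[0][0]++ -> VV[0]=[4, 0], msg_vec=[4, 0]; VV[1]=max(VV[1],msg_vec) then VV[1][1]++ -> VV[1]=[4, 3]
Event 5: SEND 1->0: VV[1][1]++ -> VV[1]=[4, 4], msg_vec=[4, 4]; VV[0]=max(VV[0],msg_vec) then VV[0][0]++ -> VV[0]=[5, 4]
Event 6: SEND 0->1: VV[0][0]++ -> VV[0]=[6, 4], msg_vec=[6, 4]; VV[1]=max(VV[1],msg_vec) then VV[1][1]++ -> VV[1]=[6, 5]
Final vectors: VV[0]=[6, 4]; VV[1]=[6, 5]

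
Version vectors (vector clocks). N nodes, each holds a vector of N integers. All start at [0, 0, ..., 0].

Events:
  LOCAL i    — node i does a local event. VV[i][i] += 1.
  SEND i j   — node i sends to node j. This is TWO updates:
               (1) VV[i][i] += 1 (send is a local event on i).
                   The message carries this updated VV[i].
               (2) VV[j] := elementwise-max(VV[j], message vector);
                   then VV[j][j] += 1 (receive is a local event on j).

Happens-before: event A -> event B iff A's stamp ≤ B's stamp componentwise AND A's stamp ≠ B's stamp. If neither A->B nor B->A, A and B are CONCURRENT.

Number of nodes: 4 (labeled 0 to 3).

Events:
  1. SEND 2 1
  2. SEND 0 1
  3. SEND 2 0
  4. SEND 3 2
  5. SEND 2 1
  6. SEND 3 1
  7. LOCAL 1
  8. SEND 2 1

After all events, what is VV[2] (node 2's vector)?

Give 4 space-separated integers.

Initial: VV[0]=[0, 0, 0, 0]
Initial: VV[1]=[0, 0, 0, 0]
Initial: VV[2]=[0, 0, 0, 0]
Initial: VV[3]=[0, 0, 0, 0]
Event 1: SEND 2->1: VV[2][2]++ -> VV[2]=[0, 0, 1, 0], msg_vec=[0, 0, 1, 0]; VV[1]=max(VV[1],msg_vec) then VV[1][1]++ -> VV[1]=[0, 1, 1, 0]
Event 2: SEND 0->1: VV[0][0]++ -> VV[0]=[1, 0, 0, 0], msg_vec=[1, 0, 0, 0]; VV[1]=max(VV[1],msg_vec) then VV[1][1]++ -> VV[1]=[1, 2, 1, 0]
Event 3: SEND 2->0: VV[2][2]++ -> VV[2]=[0, 0, 2, 0], msg_vec=[0, 0, 2, 0]; VV[0]=max(VV[0],msg_vec) then VV[0][0]++ -> VV[0]=[2, 0, 2, 0]
Event 4: SEND 3->2: VV[3][3]++ -> VV[3]=[0, 0, 0, 1], msg_vec=[0, 0, 0, 1]; VV[2]=max(VV[2],msg_vec) then VV[2][2]++ -> VV[2]=[0, 0, 3, 1]
Event 5: SEND 2->1: VV[2][2]++ -> VV[2]=[0, 0, 4, 1], msg_vec=[0, 0, 4, 1]; VV[1]=max(VV[1],msg_vec) then VV[1][1]++ -> VV[1]=[1, 3, 4, 1]
Event 6: SEND 3->1: VV[3][3]++ -> VV[3]=[0, 0, 0, 2], msg_vec=[0, 0, 0, 2]; VV[1]=max(VV[1],msg_vec) then VV[1][1]++ -> VV[1]=[1, 4, 4, 2]
Event 7: LOCAL 1: VV[1][1]++ -> VV[1]=[1, 5, 4, 2]
Event 8: SEND 2->1: VV[2][2]++ -> VV[2]=[0, 0, 5, 1], msg_vec=[0, 0, 5, 1]; VV[1]=max(VV[1],msg_vec) then VV[1][1]++ -> VV[1]=[1, 6, 5, 2]
Final vectors: VV[0]=[2, 0, 2, 0]; VV[1]=[1, 6, 5, 2]; VV[2]=[0, 0, 5, 1]; VV[3]=[0, 0, 0, 2]

Answer: 0 0 5 1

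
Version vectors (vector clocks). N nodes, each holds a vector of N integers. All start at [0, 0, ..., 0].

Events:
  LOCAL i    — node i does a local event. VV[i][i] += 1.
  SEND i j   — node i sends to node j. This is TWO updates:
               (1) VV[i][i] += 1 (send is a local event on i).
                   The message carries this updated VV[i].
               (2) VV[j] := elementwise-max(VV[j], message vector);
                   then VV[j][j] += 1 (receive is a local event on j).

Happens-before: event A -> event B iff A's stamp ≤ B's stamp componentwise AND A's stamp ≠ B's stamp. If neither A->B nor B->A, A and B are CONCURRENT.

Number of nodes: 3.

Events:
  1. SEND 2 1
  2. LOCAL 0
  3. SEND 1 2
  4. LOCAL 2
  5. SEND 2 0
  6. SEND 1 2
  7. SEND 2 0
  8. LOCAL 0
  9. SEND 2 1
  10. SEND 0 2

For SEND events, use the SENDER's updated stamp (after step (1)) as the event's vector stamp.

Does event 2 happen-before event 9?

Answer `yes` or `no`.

Answer: no

Derivation:
Initial: VV[0]=[0, 0, 0]
Initial: VV[1]=[0, 0, 0]
Initial: VV[2]=[0, 0, 0]
Event 1: SEND 2->1: VV[2][2]++ -> VV[2]=[0, 0, 1], msg_vec=[0, 0, 1]; VV[1]=max(VV[1],msg_vec) then VV[1][1]++ -> VV[1]=[0, 1, 1]
Event 2: LOCAL 0: VV[0][0]++ -> VV[0]=[1, 0, 0]
Event 3: SEND 1->2: VV[1][1]++ -> VV[1]=[0, 2, 1], msg_vec=[0, 2, 1]; VV[2]=max(VV[2],msg_vec) then VV[2][2]++ -> VV[2]=[0, 2, 2]
Event 4: LOCAL 2: VV[2][2]++ -> VV[2]=[0, 2, 3]
Event 5: SEND 2->0: VV[2][2]++ -> VV[2]=[0, 2, 4], msg_vec=[0, 2, 4]; VV[0]=max(VV[0],msg_vec) then VV[0][0]++ -> VV[0]=[2, 2, 4]
Event 6: SEND 1->2: VV[1][1]++ -> VV[1]=[0, 3, 1], msg_vec=[0, 3, 1]; VV[2]=max(VV[2],msg_vec) then VV[2][2]++ -> VV[2]=[0, 3, 5]
Event 7: SEND 2->0: VV[2][2]++ -> VV[2]=[0, 3, 6], msg_vec=[0, 3, 6]; VV[0]=max(VV[0],msg_vec) then VV[0][0]++ -> VV[0]=[3, 3, 6]
Event 8: LOCAL 0: VV[0][0]++ -> VV[0]=[4, 3, 6]
Event 9: SEND 2->1: VV[2][2]++ -> VV[2]=[0, 3, 7], msg_vec=[0, 3, 7]; VV[1]=max(VV[1],msg_vec) then VV[1][1]++ -> VV[1]=[0, 4, 7]
Event 10: SEND 0->2: VV[0][0]++ -> VV[0]=[5, 3, 6], msg_vec=[5, 3, 6]; VV[2]=max(VV[2],msg_vec) then VV[2][2]++ -> VV[2]=[5, 3, 8]
Event 2 stamp: [1, 0, 0]
Event 9 stamp: [0, 3, 7]
[1, 0, 0] <= [0, 3, 7]? False. Equal? False. Happens-before: False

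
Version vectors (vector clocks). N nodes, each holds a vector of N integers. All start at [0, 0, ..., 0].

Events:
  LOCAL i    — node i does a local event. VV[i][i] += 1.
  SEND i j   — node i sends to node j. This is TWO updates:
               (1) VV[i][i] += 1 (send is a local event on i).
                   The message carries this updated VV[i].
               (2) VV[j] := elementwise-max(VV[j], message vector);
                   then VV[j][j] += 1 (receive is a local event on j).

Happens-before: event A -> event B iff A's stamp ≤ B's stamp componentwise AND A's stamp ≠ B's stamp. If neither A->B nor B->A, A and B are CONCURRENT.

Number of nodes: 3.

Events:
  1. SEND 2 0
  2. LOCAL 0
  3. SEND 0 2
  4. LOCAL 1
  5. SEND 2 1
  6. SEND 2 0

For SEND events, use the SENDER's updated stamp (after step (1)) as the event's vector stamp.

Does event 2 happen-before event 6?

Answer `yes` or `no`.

Initial: VV[0]=[0, 0, 0]
Initial: VV[1]=[0, 0, 0]
Initial: VV[2]=[0, 0, 0]
Event 1: SEND 2->0: VV[2][2]++ -> VV[2]=[0, 0, 1], msg_vec=[0, 0, 1]; VV[0]=max(VV[0],msg_vec) then VV[0][0]++ -> VV[0]=[1, 0, 1]
Event 2: LOCAL 0: VV[0][0]++ -> VV[0]=[2, 0, 1]
Event 3: SEND 0->2: VV[0][0]++ -> VV[0]=[3, 0, 1], msg_vec=[3, 0, 1]; VV[2]=max(VV[2],msg_vec) then VV[2][2]++ -> VV[2]=[3, 0, 2]
Event 4: LOCAL 1: VV[1][1]++ -> VV[1]=[0, 1, 0]
Event 5: SEND 2->1: VV[2][2]++ -> VV[2]=[3, 0, 3], msg_vec=[3, 0, 3]; VV[1]=max(VV[1],msg_vec) then VV[1][1]++ -> VV[1]=[3, 2, 3]
Event 6: SEND 2->0: VV[2][2]++ -> VV[2]=[3, 0, 4], msg_vec=[3, 0, 4]; VV[0]=max(VV[0],msg_vec) then VV[0][0]++ -> VV[0]=[4, 0, 4]
Event 2 stamp: [2, 0, 1]
Event 6 stamp: [3, 0, 4]
[2, 0, 1] <= [3, 0, 4]? True. Equal? False. Happens-before: True

Answer: yes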